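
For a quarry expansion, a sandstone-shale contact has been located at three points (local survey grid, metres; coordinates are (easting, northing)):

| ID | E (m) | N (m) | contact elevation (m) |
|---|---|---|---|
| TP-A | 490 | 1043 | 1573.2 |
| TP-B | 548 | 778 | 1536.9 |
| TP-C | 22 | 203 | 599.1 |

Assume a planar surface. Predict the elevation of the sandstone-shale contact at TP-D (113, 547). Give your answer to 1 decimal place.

Let the plane be z = a·E + b·N + c.
TP-B−TP-A: 58a − 265b = −36.3;  TP-C−TP-A: −468a − 840b = −974.1.
Solving gives a = 1.317845, b = 0.425415.
Then c = 1573.2 − a·490 − b·1043 = 483.75.
At (113, 547): z = 148.9 + 232.7 + 483.75 = 865.4 m.

865.4 m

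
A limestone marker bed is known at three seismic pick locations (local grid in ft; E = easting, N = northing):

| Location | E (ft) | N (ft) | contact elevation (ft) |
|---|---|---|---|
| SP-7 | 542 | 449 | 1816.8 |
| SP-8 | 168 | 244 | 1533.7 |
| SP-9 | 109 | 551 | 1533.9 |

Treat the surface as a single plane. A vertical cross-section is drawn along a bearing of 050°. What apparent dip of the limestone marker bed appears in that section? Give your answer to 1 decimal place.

Two edge vectors: SP-7→SP-8 = (-374, -205, -283.1), SP-7→SP-9 = (-433, 102, -282.9).
Normal n = (SP-7→SP-8) × (SP-7→SP-9) = (86870.7, 16777.7, -126913).
So ∂z/∂E = −n_x/n_z = 0.68449 and ∂z/∂N = −n_y/n_z = 0.13220.
Unit vector along 050° is (sin 50°, cos 50°) = (0.7660, 0.6428).
Slope in that direction = a·(0.7660) + b·(0.6428) = 0.60933.
Apparent dip = arctan|0.60933| = 31.4° (true dip is 34.9°, so apparent ≤ true as expected).

31.4°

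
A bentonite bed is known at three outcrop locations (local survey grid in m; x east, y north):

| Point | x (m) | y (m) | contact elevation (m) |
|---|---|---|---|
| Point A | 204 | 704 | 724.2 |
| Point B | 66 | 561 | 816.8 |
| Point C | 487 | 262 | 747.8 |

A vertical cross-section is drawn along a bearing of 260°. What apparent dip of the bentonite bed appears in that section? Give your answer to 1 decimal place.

22.5°

Two edge vectors: Point A→Point B = (-138, -143, 92.6), Point A→Point C = (283, -442, 23.6).
Normal n = (Point A→Point B) × (Point A→Point C) = (37554.4, 29462.6, 101465).
So ∂z/∂x = −n_x/n_z = −0.37012 and ∂z/∂y = −n_y/n_z = −0.29037.
Unit vector along 260° is (sin 260°, cos 260°) = (-0.9848, -0.1736).
Slope in that direction = a·(-0.9848) + b·(-0.1736) = 0.41492.
Apparent dip = arctan|0.41492| = 22.5° (true dip is 25.2°, so apparent ≤ true as expected).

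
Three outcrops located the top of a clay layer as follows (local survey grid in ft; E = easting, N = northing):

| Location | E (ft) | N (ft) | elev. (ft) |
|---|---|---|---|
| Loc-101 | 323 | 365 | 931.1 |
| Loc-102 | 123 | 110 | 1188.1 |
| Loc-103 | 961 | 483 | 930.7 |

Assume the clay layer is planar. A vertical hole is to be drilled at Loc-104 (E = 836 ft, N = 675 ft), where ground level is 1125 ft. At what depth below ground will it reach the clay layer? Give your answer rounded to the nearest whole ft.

448 ft

Two edge vectors: Loc-101→Loc-102 = (-200, -255, 257), Loc-101→Loc-103 = (638, 118, -0.4).
Normal n = (Loc-101→Loc-102) × (Loc-101→Loc-103) = (-30224, 163886, 139090).
So ∂z/∂E = −n_x/n_z = 0.21730 and ∂z/∂N = −n_y/n_z = −1.17827.
Intercept c from Loc-101: 931.1 − 70.19 + 430.07 = 1290.98.
At (836, 675): z_contact = 181.7 − 795.3 + 1290.98 = 677.3 ft.
Depth below ground = 1125 − 677.3 = 448 ft.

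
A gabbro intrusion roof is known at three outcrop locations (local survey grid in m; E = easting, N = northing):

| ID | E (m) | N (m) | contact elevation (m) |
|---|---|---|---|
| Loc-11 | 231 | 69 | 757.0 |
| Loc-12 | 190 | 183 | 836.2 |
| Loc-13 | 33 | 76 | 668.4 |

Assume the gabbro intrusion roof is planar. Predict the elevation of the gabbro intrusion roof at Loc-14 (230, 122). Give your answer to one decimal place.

Let the plane be z = a·E + b·N + c.
Loc-12−Loc-11: −41a + 114b = 79.2;  Loc-13−Loc-11: −198a + 7b = −88.6.
Solving gives a = 0.47812, b = 0.86669.
Then c = 757 − a·231 − b·69 = 586.75.
At (230, 122): z = 110.0 + 105.7 + 586.75 = 802.5 m.

802.5 m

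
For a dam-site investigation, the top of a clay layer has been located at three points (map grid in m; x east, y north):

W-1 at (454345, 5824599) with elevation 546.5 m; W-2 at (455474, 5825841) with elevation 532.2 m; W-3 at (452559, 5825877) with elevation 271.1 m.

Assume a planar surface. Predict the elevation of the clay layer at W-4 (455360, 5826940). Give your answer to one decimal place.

421.1 m

Two edge vectors: W-1→W-2 = (1129, 1242, -14.3), W-1→W-3 = (-1786, 1278, -275.4).
Normal n = (W-1→W-2) × (W-1→W-3) = (-323771.4, 336466.4, 3661074).
So ∂z/∂x = −n_x/n_z = 0.088436180 and ∂z/∂y = −n_y/n_z = −0.091903742.
Intercept c from W-1: 546.5 − 40180.54 + 535302.44 = 495668.41.
At (455360, 5826940): z = 40270.3 − 535517.6 + 495668.41 = 421.1 m.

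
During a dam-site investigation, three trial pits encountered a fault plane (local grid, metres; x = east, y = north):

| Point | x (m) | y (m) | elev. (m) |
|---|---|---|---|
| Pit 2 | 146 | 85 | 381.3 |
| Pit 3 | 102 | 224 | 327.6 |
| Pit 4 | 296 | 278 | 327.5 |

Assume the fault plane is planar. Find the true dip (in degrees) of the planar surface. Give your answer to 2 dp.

Two edge vectors: Pit 2→Pit 3 = (-44, 139, -53.7), Pit 2→Pit 4 = (150, 193, -53.8).
Normal n = (Pit 2→Pit 3) × (Pit 2→Pit 4) = (2885.9, -10422.2, -29342).
So ∂z/∂x = −n_x/n_z = 0.09835 and ∂z/∂y = −n_y/n_z = −0.35520.
Gradient magnitude |∇z| = √(a² + b²) = √(0.00967 + 0.12617) = 0.36856.
True dip = arctan(0.36856) = 20.23°, dipping toward NNW (azimuth ≈ 345°).

20.23°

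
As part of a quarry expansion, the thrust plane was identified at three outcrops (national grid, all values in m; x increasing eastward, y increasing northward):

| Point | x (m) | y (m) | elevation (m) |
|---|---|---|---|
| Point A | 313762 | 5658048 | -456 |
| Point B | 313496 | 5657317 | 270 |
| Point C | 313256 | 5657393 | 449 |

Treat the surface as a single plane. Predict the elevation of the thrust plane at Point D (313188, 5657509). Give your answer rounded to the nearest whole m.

Let the plane be z = a·x + b·y + c.
Point B−Point A: −266a − 731b = 726;  Point C−Point A: −506a − 655b = 905.
Solving gives a = −0.95077585, b = −0.64718690.
Then c = -456 − a·313762 − b·5658048 = 3959675.87.
At (313188, 5657509): z = −297771.6 − 3661465.7 + 3959675.87 = 438.6 m.

439 m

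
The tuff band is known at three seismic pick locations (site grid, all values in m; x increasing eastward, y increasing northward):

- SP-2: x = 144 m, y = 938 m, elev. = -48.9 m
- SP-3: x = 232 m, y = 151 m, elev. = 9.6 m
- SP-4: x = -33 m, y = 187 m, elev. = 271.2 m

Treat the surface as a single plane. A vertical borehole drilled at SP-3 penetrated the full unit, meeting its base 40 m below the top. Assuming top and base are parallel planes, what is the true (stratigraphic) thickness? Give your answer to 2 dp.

27.86 m

Let the plane be z = a·x + b·y + c.
SP-3−SP-2: 88a − 787b = 58.5;  SP-4−SP-2: −177a − 751b = 320.1.
Solving gives a = −1.01265, b = −0.18756.
|∇z| = √(a²+b²) = 1.02987, so dip δ = arctan(1.02987) = 45.84°.
True thickness = vertical thickness × cos δ = 40 × cos 45.84° = 27.86 m.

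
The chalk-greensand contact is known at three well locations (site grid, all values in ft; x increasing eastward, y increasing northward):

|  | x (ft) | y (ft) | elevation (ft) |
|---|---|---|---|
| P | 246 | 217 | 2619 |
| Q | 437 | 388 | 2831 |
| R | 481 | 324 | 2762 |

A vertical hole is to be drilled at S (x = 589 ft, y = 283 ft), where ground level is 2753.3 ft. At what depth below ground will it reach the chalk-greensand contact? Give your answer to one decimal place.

Two edge vectors: P→Q = (191, 171, 212), P→R = (235, 107, 143).
Normal n = (P→Q) × (P→R) = (1769, 22507, -19748).
So ∂z/∂x = −n_x/n_z = 0.08958 and ∂z/∂y = −n_y/n_z = 1.13971.
Intercept c from P: 2619 − 22.04 − 247.32 = 2349.65.
At (589, 283): z_contact = 52.76 + 322.54 + 2349.65 = 2724.95 ft.
Depth below ground = 2753.3 − 2724.95 = 28.4 ft.

28.4 ft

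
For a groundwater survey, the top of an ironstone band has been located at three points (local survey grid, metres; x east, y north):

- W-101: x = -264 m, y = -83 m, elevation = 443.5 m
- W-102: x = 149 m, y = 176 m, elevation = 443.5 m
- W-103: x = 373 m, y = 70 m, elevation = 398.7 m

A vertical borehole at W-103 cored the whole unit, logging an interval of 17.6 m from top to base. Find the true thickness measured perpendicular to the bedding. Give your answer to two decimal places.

Let the plane be z = a·x + b·y + c.
W-102−W-101: 413a + 259b = 0;  W-103−W-101: 637a + 153b = −44.8.
Solving gives a = −0.11399, b = 0.18176.
|∇z| = √(a²+b²) = 0.21455, so dip δ = arctan(0.21455) = 12.11°.
True thickness = vertical thickness × cos δ = 17.6 × cos 12.11° = 17.21 m.

17.21 m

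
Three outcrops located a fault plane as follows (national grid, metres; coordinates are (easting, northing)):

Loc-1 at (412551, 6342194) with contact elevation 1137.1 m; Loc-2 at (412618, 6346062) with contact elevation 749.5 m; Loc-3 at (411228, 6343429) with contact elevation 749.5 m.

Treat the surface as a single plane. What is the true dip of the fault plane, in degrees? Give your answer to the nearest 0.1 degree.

Let the plane be z = a·E + b·N + c.
Loc-2−Loc-1: 67a + 3868b = −387.6;  Loc-3−Loc-1: −1323a + 1235b = −387.6.
Solving gives a = 0.19626, b = −0.10361.
Gradient magnitude |∇z| = √(a² + b²) = √(0.03852 + 0.01073) = 0.22192.
True dip = arctan(0.22192) = 12.5°, dipping toward WNW (azimuth ≈ 298°).

12.5°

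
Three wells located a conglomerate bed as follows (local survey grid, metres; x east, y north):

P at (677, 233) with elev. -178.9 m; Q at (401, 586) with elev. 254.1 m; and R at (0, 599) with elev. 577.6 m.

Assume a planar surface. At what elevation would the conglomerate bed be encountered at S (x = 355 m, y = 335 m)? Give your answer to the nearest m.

Let the plane be z = a·x + b·y + c.
Q−P: −276a + 353b = 433;  R−P: −677a + 366b = 756.5.
Solving gives a = −0.78691, b = 0.61137.
Then c = -178.9 − a·677 − b·233 = 211.39.
At (355, 335): z = −279.4 + 204.8 + 211.39 = 136.8 m.

137 m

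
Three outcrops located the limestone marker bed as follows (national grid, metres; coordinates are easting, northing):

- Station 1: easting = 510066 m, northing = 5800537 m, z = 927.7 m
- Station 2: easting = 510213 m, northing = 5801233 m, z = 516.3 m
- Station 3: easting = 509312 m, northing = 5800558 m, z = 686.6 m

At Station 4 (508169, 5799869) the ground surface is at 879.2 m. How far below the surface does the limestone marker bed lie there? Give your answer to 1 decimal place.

86.1 m

Let the plane be z = a·easting + b·northing + c.
Station 2−Station 1: 147a + 696b = −411.4;  Station 3−Station 1: −754a + 21b = −241.1.
Solving gives a = 0.301524804, b = −0.654776072.
Then c = 927.7 − a·510066 − b·5800537 = 3645182.98.
At (508169, 5799869): z_contact = 153225.56 − 3797615.44 + 3645182.98 = 793.10 m.
Depth below ground = 879.2 − 793.10 = 86.1 m.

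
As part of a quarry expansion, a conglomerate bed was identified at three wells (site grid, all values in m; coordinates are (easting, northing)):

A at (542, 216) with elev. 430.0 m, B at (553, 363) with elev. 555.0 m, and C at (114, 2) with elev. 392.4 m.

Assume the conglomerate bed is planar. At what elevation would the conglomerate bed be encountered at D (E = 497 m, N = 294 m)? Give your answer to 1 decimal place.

514.1 m

Let the plane be z = a·E + b·N + c.
B−A: 11a + 147b = 125;  C−A: −428a − 214b = −37.6.
Solving gives a = −0.35043, b = 0.87656.
Then c = 430 − a·542 − b·216 = 430.60.
At (497, 294): z = −174.2 + 257.7 + 430.60 = 514.1 m.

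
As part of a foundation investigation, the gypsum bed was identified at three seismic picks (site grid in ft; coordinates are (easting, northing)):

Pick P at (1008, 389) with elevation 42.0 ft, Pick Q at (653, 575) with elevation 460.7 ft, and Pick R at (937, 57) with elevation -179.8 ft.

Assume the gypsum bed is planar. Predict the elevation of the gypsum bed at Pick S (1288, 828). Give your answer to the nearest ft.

Let the plane be z = a·E + b·N + c.
Pick Q−Pick P: −355a + 186b = 418.7;  Pick R−Pick P: −71a − 332b = −221.8.
Solving gives a = −0.74583, b = 0.82757.
Then c = 42 − a·1008 − b·389 = 471.88.
At (1288, 828): z = −960.6 + 685.2 + 471.88 = 196.5 ft.

196 ft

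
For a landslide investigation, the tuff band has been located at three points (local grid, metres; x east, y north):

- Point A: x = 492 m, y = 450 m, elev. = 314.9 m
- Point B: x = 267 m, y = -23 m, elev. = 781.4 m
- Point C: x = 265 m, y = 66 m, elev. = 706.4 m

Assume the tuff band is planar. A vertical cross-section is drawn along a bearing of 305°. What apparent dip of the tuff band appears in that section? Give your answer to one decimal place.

Two edge vectors: Point A→Point B = (-225, -473, 466.5), Point A→Point C = (-227, -384, 391.5).
Normal n = (Point A→Point B) × (Point A→Point C) = (-6043.5, -17808, -20971).
So ∂z/∂x = −n_x/n_z = −0.28818 and ∂z/∂y = −n_y/n_z = −0.84917.
Unit vector along 305° is (sin 305°, cos 305°) = (-0.8192, 0.5736).
Slope in that direction = a·(-0.8192) + b·(0.5736) = −0.25100.
Apparent dip = arctan|0.25100| = 14.1° (true dip is 41.9°, so apparent ≤ true as expected).

14.1°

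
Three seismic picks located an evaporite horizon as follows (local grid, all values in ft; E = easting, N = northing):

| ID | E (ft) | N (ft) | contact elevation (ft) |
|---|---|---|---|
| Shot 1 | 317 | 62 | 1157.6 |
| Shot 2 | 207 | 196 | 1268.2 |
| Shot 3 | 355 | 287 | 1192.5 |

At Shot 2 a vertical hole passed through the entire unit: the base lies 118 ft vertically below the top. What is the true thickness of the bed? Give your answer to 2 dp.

Let the plane be z = a·E + b·N + c.
Shot 2−Shot 1: −110a + 134b = 110.6;  Shot 3−Shot 1: 38a + 225b = 34.9.
Solving gives a = −0.67718, b = 0.26948.
|∇z| = √(a²+b²) = 0.72883, so dip δ = arctan(0.72883) = 36.09°.
True thickness = vertical thickness × cos δ = 118 × cos 36.09° = 95.36 ft.

95.36 ft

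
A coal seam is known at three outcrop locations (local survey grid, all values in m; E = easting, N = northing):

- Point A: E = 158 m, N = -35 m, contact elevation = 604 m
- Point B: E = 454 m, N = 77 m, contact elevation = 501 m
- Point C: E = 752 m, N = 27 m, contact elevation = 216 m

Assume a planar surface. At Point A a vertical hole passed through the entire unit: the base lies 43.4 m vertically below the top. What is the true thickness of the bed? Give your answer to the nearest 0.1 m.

Two edge vectors: Point A→Point B = (296, 112, -103), Point A→Point C = (594, 62, -388).
Normal n = (Point A→Point B) × (Point A→Point C) = (-37070, 53666, -48176).
So ∂z/∂E = −n_x/n_z = −0.76947 and ∂z/∂N = −n_y/n_z = 1.11396.
|∇z| = √(a²+b²) = 1.35388, so dip δ = arctan(1.35388) = 53.55°.
True thickness = vertical thickness × cos δ = 43.4 × cos 53.55° = 25.8 m.

25.8 m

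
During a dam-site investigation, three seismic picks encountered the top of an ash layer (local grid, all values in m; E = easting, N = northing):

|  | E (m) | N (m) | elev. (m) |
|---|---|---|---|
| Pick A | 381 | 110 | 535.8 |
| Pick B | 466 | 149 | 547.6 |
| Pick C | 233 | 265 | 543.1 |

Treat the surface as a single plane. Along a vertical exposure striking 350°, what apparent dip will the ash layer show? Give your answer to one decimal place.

Let the plane be z = a·E + b·N + c.
Pick B−Pick A: 85a + 39b = 11.8;  Pick C−Pick A: −148a + 155b = 7.3.
Solving gives a = 0.08151, b = 0.12492.
Unit vector along 350° is (sin 350°, cos 350°) = (-0.1736, 0.9848).
Slope in that direction = a·(-0.1736) + b·(0.9848) = 0.10887.
Apparent dip = arctan|0.10887| = 6.2° (true dip is 8.5°, so apparent ≤ true as expected).

6.2°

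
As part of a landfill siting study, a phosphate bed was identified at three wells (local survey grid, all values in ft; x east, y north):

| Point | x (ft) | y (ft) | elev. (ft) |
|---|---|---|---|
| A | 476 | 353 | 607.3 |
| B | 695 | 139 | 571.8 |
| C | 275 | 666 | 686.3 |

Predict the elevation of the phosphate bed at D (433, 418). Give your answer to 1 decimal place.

623.4 ft

Two edge vectors: A→B = (219, -214, -35.5), A→C = (-201, 313, 79).
Normal n = (A→B) × (A→C) = (-5794.5, -10165.5, 25533).
So ∂z/∂x = −n_x/n_z = 0.22694 and ∂z/∂y = −n_y/n_z = 0.39813.
Intercept c from A: 607.3 − 108.02 − 140.54 = 358.74.
At (433, 418): z = 98.3 + 166.4 + 358.74 = 623.4 ft.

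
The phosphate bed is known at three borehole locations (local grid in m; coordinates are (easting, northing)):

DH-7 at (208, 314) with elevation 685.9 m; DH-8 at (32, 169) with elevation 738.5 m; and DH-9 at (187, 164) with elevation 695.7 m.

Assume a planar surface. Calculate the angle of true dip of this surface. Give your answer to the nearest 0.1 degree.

15.5°

Two edge vectors: DH-7→DH-8 = (-176, -145, 52.6), DH-7→DH-9 = (-21, -150, 9.8).
Normal n = (DH-7→DH-8) × (DH-7→DH-9) = (6469, 620.2, 23355).
So ∂z/∂E = −n_x/n_z = −0.27699 and ∂z/∂N = −n_y/n_z = −0.02656.
Gradient magnitude |∇z| = √(a² + b²) = √(0.07672 + 0.00071) = 0.27826.
True dip = arctan(0.27826) = 15.5°, dipping toward E (azimuth ≈ 085°).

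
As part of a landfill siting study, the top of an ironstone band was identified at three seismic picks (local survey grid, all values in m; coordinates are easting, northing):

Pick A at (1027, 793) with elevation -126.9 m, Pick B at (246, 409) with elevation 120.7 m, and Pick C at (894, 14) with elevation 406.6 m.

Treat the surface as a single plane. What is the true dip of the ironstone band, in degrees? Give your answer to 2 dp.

Let the plane be z = a·easting + b·northing + c.
Pick B−Pick A: −781a − 384b = 247.6;  Pick C−Pick A: −133a − 779b = 533.5.
Solving gives a = 0.02150, b = −0.68852.
Gradient magnitude |∇z| = √(a² + b²) = √(0.00046 + 0.47406) = 0.68886.
True dip = arctan(0.68886) = 34.56°, dipping toward N (azimuth ≈ 358°).

34.56°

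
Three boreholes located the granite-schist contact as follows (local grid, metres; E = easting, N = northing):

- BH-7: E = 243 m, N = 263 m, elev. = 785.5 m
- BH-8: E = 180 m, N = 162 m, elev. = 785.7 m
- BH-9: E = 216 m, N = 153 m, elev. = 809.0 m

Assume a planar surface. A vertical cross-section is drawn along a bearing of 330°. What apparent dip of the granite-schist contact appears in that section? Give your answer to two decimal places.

30.27°

Let the plane be z = a·E + b·N + c.
BH-8−BH-7: −63a − 101b = 0.2;  BH-9−BH-7: −27a − 110b = 23.5.
Solving gives a = 0.55948, b = −0.35096.
Unit vector along 330° is (sin 330°, cos 330°) = (-0.5000, 0.8660).
Slope in that direction = a·(-0.5000) + b·(0.8660) = −0.58368.
Apparent dip = arctan|0.58368| = 30.27° (true dip is 33.4°, so apparent ≤ true as expected).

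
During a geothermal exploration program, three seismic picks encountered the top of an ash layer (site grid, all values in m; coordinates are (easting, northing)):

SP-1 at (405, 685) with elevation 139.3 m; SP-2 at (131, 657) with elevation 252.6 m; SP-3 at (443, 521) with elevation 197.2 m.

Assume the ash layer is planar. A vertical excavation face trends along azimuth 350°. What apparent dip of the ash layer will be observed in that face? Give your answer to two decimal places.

Let the plane be z = a·E + b·N + c.
SP-2−SP-1: −274a − 28b = 113.3;  SP-3−SP-1: 38a − 164b = 57.9.
Solving gives a = −0.36870, b = −0.43848.
Unit vector along 350° is (sin 350°, cos 350°) = (-0.1736, 0.9848).
Slope in that direction = a·(-0.1736) + b·(0.9848) = −0.36779.
Apparent dip = arctan|0.36779| = 20.19° (true dip is 29.8°, so apparent ≤ true as expected).

20.19°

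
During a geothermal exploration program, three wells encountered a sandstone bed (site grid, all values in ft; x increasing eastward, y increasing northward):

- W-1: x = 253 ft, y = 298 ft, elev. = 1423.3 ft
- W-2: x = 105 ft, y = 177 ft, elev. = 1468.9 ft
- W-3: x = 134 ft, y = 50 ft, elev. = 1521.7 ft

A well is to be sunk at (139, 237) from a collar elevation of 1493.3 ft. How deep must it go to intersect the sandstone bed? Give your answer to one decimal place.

Let the plane be z = a·x + b·y + c.
W-2−W-1: −148a − 121b = 45.6;  W-3−W-1: −119a − 248b = 98.4.
Solving gives a = 0.02679, b = −0.40963.
Then c = 1423.3 − a·253 − b·298 = 1538.59.
At (139, 237): z_contact = 3.72 − 97.08 + 1538.59 = 1445.23 ft.
Depth below ground = 1493.3 − 1445.23 = 48.1 ft.

48.1 ft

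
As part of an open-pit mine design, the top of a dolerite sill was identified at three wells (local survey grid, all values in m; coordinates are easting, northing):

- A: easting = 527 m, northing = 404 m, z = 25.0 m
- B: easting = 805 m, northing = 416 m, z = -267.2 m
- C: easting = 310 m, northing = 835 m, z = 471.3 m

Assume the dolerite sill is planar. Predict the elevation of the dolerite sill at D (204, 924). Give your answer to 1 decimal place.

Two edge vectors: A→B = (278, 12, -292.2), A→C = (-217, 431, 446.3).
Normal n = (A→B) × (A→C) = (131293.8, -60664, 122422).
So ∂z/∂easting = −n_x/n_z = −1.07247 and ∂z/∂northing = −n_y/n_z = 0.49553.
Intercept c from A: 25 + 565.19 − 200.19 = 390.00.
At (204, 924): z = −218.8 + 457.9 + 390.00 = 629.1 m.

629.1 m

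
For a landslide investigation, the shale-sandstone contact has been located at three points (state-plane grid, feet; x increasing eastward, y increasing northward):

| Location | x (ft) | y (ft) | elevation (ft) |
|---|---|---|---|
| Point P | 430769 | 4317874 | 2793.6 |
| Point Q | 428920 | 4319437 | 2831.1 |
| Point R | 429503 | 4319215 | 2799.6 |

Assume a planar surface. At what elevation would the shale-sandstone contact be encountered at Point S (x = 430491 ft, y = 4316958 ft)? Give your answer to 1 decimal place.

Let the plane be z = a·x + b·y + c.
Point Q−Point P: −1849a + 1563b = 37.5;  Point R−Point P: −1266a + 1341b = 6.
Solving gives a = −0.081696292, b = −0.072652875.
Then c = 2793.6 − a·430769 − b·4317874 = 351691.79.
At (430491, 4316958): z = −35169.5 − 313639.4 + 351691.79 = 2882.9 ft.

2882.9 ft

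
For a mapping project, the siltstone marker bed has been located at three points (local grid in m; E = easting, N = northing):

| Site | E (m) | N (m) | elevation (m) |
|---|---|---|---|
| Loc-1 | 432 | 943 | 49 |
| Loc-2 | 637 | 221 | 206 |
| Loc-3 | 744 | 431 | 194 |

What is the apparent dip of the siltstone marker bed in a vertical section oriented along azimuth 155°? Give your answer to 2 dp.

Two edge vectors: Loc-1→Loc-2 = (205, -722, 157), Loc-1→Loc-3 = (312, -512, 145).
Normal n = (Loc-1→Loc-2) × (Loc-1→Loc-3) = (-24306, 19259, 120304).
So ∂z/∂E = −n_x/n_z = 0.20204 and ∂z/∂N = −n_y/n_z = −0.16009.
Unit vector along 155° is (sin 155°, cos 155°) = (0.4226, -0.9063).
Slope in that direction = a·(0.4226) + b·(-0.9063) = 0.23047.
Apparent dip = arctan|0.23047| = 12.98° (true dip is 14.5°, so apparent ≤ true as expected).

12.98°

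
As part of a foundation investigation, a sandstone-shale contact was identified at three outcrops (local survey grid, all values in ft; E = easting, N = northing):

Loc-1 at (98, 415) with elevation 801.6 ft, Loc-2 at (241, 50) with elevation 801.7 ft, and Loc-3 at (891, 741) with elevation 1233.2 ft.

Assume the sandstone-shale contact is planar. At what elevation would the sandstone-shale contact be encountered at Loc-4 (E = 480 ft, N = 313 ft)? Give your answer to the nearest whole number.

Two edge vectors: Loc-1→Loc-2 = (143, -365, 0.1), Loc-1→Loc-3 = (793, 326, 431.6).
Normal n = (Loc-1→Loc-2) × (Loc-1→Loc-3) = (-157566.6, -61639.5, 336063).
So ∂z/∂E = −n_x/n_z = 0.46886 and ∂z/∂N = −n_y/n_z = 0.18342.
Intercept c from Loc-1: 801.6 − 45.95 − 76.12 = 679.53.
At (480, 313): z = 225.1 + 57.4 + 679.53 = 962.0 ft.

962 ft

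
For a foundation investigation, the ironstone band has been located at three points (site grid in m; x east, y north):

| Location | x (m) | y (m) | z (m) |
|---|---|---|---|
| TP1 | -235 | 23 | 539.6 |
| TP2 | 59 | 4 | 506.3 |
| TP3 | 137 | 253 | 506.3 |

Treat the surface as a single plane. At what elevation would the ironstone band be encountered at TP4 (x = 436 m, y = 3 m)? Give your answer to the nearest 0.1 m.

464.4 m

Let the plane be z = a·x + b·y + c.
TP2−TP1: 294a − 19b = −33.3;  TP3−TP1: 372a + 230b = −33.3.
Solving gives a = −0.11102, b = 0.03478.
Then c = 539.6 − a·-235 − b·23 = 512.71.
At (436, 3): z = −48.4 + 0.1 + 512.71 = 464.4 m.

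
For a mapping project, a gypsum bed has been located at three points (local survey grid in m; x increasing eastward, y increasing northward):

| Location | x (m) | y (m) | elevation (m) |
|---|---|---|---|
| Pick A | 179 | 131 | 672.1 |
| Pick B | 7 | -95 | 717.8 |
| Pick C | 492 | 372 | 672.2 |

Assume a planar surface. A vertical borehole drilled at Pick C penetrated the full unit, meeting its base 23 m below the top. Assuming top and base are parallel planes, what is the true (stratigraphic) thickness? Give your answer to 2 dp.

19.57 m

Two edge vectors: Pick A→Pick B = (-172, -226, 45.7), Pick A→Pick C = (313, 241, 0.1).
Normal n = (Pick A→Pick B) × (Pick A→Pick C) = (-11036.3, 14321.3, 29286).
So ∂z/∂x = −n_x/n_z = 0.37685 and ∂z/∂y = −n_y/n_z = −0.48902.
|∇z| = √(a²+b²) = 0.61737, so dip δ = arctan(0.61737) = 31.69°.
True thickness = vertical thickness × cos δ = 23 × cos 31.69° = 19.57 m.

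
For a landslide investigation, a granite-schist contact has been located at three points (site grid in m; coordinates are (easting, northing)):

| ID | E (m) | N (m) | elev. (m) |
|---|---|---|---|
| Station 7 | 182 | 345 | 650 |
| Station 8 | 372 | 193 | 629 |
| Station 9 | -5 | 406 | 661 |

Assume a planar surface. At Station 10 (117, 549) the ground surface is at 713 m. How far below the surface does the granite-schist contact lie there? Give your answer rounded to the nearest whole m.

39 m

Two edge vectors: Station 7→Station 8 = (190, -152, -21), Station 7→Station 9 = (-187, 61, 11).
Normal n = (Station 7→Station 8) × (Station 7→Station 9) = (-391, 1837, -16834).
So ∂z/∂E = −n_x/n_z = −0.02323 and ∂z/∂N = −n_y/n_z = 0.10912.
Intercept c from Station 7: 650 + 4.23 − 37.65 = 616.58.
At (117, 549): z_contact = −2.7 + 59.9 + 616.58 = 673.8 m.
Depth below ground = 713 − 673.8 = 39 m.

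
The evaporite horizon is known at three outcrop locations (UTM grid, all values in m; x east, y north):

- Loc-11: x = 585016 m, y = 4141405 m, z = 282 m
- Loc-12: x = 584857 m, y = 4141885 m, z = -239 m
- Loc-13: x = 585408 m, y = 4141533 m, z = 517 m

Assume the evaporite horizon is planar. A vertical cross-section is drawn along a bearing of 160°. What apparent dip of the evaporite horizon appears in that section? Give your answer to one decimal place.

46.3°

Let the plane be z = a·x + b·y + c.
Loc-12−Loc-11: −159a + 480b = −521;  Loc-13−Loc-11: 392a + 128b = 235.
Solving gives a = 0.86080, b = −0.80028.
Unit vector along 160° is (sin 160°, cos 160°) = (0.3420, -0.9397).
Slope in that direction = a·(0.3420) + b·(-0.9397) = 1.04643.
Apparent dip = arctan|1.04643| = 46.3° (true dip is 49.6°, so apparent ≤ true as expected).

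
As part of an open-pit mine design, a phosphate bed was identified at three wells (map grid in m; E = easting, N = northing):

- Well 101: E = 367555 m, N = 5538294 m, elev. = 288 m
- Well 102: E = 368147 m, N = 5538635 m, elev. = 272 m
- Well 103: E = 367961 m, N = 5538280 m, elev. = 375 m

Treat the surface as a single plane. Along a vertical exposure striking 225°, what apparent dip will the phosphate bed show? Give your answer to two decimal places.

Two edge vectors: Well 101→Well 102 = (592, 341, -16), Well 101→Well 103 = (406, -14, 87).
Normal n = (Well 101→Well 102) × (Well 101→Well 103) = (29443, -58000, -146734).
So ∂z/∂E = −n_x/n_z = 0.20066 and ∂z/∂N = −n_y/n_z = −0.39527.
Unit vector along 225° is (sin 225°, cos 225°) = (-0.7071, -0.7071).
Slope in that direction = a·(-0.7071) + b·(-0.7071) = 0.13762.
Apparent dip = arctan|0.13762| = 7.84° (true dip is 23.9°, so apparent ≤ true as expected).

7.84°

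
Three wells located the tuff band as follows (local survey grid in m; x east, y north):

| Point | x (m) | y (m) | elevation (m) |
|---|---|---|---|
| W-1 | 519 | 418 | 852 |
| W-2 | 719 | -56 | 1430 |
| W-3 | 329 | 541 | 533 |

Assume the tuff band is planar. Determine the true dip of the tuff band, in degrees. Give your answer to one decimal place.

54.7°

Two edge vectors: W-1→W-2 = (200, -474, 578), W-1→W-3 = (-190, 123, -319).
Normal n = (W-1→W-2) × (W-1→W-3) = (80112, -46020, -65460).
So ∂z/∂x = −n_x/n_z = 1.22383 and ∂z/∂y = −n_y/n_z = −0.70302.
Gradient magnitude |∇z| = √(a² + b²) = √(1.49776 + 0.49424) = 1.41138.
True dip = arctan(1.41138) = 54.7°, dipping toward WNW (azimuth ≈ 300°).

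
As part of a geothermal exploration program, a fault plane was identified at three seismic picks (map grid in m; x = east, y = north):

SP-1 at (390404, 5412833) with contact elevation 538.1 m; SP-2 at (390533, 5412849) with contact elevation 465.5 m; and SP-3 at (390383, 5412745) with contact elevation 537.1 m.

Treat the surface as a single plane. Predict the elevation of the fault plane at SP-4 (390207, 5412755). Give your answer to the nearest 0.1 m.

Two edge vectors: SP-1→SP-2 = (129, 16, -72.6), SP-1→SP-3 = (-21, -88, -1).
Normal n = (SP-1→SP-2) × (SP-1→SP-3) = (-6404.8, 1653.6, -11016).
So ∂z/∂x = −n_x/n_z = −0.581408860 and ∂z/∂y = −n_y/n_z = 0.150108932.
Intercept c from SP-1: 538.1 + 226984.34 − 812514.58 = −584992.14.
At (390207, 5412755): z = −226869.8 + 812502.9 − 584992.14 = 640.9 m.

640.9 m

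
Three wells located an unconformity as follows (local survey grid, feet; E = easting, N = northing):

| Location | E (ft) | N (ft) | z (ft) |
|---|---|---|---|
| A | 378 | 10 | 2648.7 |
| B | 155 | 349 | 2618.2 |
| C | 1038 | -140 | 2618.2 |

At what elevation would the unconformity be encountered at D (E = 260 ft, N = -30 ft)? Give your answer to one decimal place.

2663.6 ft

Let the plane be z = a·E + b·N + c.
B−A: −223a + 339b = −30.5;  C−A: 660a − 150b = −30.5.
Solving gives a = −0.078378, b = −0.141529.
Then c = 2648.7 − a·378 − b·10 = 2679.74.
At (260, -30): z = −20.4 + 4.2 + 2679.74 = 2663.6 ft.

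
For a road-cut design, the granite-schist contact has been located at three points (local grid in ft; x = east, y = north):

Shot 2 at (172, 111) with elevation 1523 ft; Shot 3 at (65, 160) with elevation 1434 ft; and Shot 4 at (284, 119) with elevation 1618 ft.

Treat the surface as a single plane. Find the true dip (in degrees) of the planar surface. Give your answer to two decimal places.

40.25°

Two edge vectors: Shot 2→Shot 3 = (-107, 49, -89), Shot 2→Shot 4 = (112, 8, 95).
Normal n = (Shot 2→Shot 3) × (Shot 2→Shot 4) = (5367, 197, -6344).
So ∂z/∂x = −n_x/n_z = 0.84600 and ∂z/∂y = −n_y/n_z = 0.03105.
Gradient magnitude |∇z| = √(a² + b²) = √(0.71571 + 0.00096) = 0.84657.
True dip = arctan(0.84657) = 40.25°, dipping toward W (azimuth ≈ 268°).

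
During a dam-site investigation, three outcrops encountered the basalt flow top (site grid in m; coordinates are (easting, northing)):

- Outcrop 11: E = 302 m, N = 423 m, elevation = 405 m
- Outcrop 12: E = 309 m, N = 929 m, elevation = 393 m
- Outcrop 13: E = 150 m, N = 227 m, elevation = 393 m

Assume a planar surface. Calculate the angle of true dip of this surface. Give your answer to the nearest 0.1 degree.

6.5°

Two edge vectors: Outcrop 11→Outcrop 12 = (7, 506, -12), Outcrop 11→Outcrop 13 = (-152, -196, -12).
Normal n = (Outcrop 11→Outcrop 12) × (Outcrop 11→Outcrop 13) = (-8424, 1908, 75540).
So ∂z/∂E = −n_x/n_z = 0.11152 and ∂z/∂N = −n_y/n_z = −0.02526.
Gradient magnitude |∇z| = √(a² + b²) = √(0.01244 + 0.00064) = 0.11434.
True dip = arctan(0.11434) = 6.5°, dipping toward WNW (azimuth ≈ 283°).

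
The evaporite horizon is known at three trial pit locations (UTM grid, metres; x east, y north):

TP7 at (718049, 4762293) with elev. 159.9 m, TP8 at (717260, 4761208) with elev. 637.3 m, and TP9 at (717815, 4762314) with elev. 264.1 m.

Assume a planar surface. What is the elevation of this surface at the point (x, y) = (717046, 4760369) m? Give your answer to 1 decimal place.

826.2 m

Let the plane be z = a·x + b·y + c.
TP8−TP7: −789a − 1085b = 477.4;  TP9−TP7: −234a + 21b = 104.2.
Solving gives a = −0.455087093, b = −0.109065699.
Then c = 159.9 − a·718049 − b·4762293 = 846337.55.
At (717046, 4760369): z = −326318.4 − 519193.0 + 846337.55 = 826.2 m.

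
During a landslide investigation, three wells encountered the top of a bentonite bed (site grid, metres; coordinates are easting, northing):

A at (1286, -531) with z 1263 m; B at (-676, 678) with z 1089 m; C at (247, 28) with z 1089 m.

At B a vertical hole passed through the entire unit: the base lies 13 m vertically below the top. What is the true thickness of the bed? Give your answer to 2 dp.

Two edge vectors: A→B = (-1962, 1209, -174), A→C = (-1039, 559, -174).
Normal n = (A→B) × (A→C) = (-113100, -160602, 159393).
So ∂z/∂easting = −n_x/n_z = 0.70957 and ∂z/∂northing = −n_y/n_z = 1.00759.
|∇z| = √(a²+b²) = 1.23236, so dip δ = arctan(1.23236) = 50.94°.
True thickness = vertical thickness × cos δ = 13 × cos 50.94° = 8.19 m.

8.19 m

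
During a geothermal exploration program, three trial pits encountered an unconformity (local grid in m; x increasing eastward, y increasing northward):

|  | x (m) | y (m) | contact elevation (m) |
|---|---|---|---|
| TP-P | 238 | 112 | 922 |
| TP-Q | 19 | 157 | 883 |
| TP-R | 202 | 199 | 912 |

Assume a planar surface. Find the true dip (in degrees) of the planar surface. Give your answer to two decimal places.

9.91°

Let the plane be z = a·x + b·y + c.
TP-Q−TP-P: −219a + 45b = −39;  TP-R−TP-P: −36a + 87b = −10.
Solving gives a = 0.16882, b = −0.04509.
Gradient magnitude |∇z| = √(a² + b²) = √(0.02850 + 0.00203) = 0.17473.
True dip = arctan(0.17473) = 9.91°, dipping toward WNW (azimuth ≈ 285°).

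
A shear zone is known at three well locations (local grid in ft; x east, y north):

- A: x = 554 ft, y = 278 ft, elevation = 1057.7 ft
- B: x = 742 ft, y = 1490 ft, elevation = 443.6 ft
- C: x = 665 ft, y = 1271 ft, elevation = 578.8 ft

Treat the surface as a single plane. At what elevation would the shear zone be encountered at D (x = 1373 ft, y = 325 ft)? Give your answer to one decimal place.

Two edge vectors: A→B = (188, 1212, -614.1), A→C = (111, 993, -478.9).
Normal n = (A→B) × (A→C) = (29374.5, 21868.1, 52152).
So ∂z/∂x = −n_x/n_z = −0.563248 and ∂z/∂y = −n_y/n_z = −0.419315.
Intercept c from A: 1057.7 + 312.04 + 116.57 = 1486.31.
At (1373, 325): z = −773.3 − 136.3 + 1486.31 = 576.7 ft.

576.7 ft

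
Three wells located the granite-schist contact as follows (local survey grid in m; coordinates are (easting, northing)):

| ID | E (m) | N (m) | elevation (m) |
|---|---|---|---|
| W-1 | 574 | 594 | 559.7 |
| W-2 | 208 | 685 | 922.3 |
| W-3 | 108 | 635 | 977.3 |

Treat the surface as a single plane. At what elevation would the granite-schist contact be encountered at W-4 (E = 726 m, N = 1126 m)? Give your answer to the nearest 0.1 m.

744.5 m

Two edge vectors: W-1→W-2 = (-366, 91, 362.6), W-1→W-3 = (-466, 41, 417.6).
Normal n = (W-1→W-2) × (W-1→W-3) = (23135, -16130, 27400).
So ∂z/∂E = −n_x/n_z = −0.844343 and ∂z/∂N = −n_y/n_z = 0.588686.
Intercept c from W-1: 559.7 + 484.65 − 349.68 = 694.67.
At (726, 1126): z = −613.0 + 662.9 + 694.67 = 744.5 m.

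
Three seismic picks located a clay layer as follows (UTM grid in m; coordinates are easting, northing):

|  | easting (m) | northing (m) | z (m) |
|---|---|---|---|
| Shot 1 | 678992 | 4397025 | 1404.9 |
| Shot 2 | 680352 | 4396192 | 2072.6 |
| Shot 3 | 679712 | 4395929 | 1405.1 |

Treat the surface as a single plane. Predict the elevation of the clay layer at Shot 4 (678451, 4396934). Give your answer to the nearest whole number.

911 m

Two edge vectors: Shot 1→Shot 2 = (1360, -833, 667.7), Shot 1→Shot 3 = (720, -1096, 0.2).
Normal n = (Shot 1→Shot 2) × (Shot 1→Shot 3) = (731632.6, 480472, -890800).
So ∂z/∂easting = −n_x/n_z = 0.82132084 and ∂z/∂northing = −n_y/n_z = 0.53937135.
Intercept c from Shot 1: 1404.9 − 557670.28 − 2371629.32 = −2927894.69.
At (678451, 4396934): z = 557225.9 + 2371580.2 − 2927894.69 = 911.5 m.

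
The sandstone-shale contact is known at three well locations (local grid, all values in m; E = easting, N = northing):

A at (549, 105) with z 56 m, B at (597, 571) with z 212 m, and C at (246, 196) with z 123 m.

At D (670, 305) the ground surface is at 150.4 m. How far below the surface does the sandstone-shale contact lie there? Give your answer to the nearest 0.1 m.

Let the plane be z = a·E + b·N + c.
B−A: 48a + 466b = 156;  C−A: −303a + 91b = 67.
Solving gives a = −0.11696, b = 0.34681.
Then c = 56 − a·549 − b·105 = 83.80.
At (670, 305): z_contact = −78.37 + 105.78 + 83.80 = 111.21 m.
Depth below ground = 150.4 − 111.21 = 39.2 m.

39.2 m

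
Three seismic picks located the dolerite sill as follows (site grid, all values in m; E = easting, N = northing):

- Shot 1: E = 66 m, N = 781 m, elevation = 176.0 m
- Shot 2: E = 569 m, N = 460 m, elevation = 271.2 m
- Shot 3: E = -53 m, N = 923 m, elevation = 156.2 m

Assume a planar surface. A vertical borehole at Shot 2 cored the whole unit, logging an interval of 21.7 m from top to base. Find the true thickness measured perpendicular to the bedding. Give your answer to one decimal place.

Two edge vectors: Shot 1→Shot 2 = (503, -321, 95.2), Shot 1→Shot 3 = (-119, 142, -19.8).
Normal n = (Shot 1→Shot 2) × (Shot 1→Shot 3) = (-7162.6, -1369.4, 33227).
So ∂z/∂E = −n_x/n_z = 0.21557 and ∂z/∂N = −n_y/n_z = 0.04121.
|∇z| = √(a²+b²) = 0.21947, so dip δ = arctan(0.21947) = 12.38°.
True thickness = vertical thickness × cos δ = 21.7 × cos 12.38° = 21.2 m.

21.2 m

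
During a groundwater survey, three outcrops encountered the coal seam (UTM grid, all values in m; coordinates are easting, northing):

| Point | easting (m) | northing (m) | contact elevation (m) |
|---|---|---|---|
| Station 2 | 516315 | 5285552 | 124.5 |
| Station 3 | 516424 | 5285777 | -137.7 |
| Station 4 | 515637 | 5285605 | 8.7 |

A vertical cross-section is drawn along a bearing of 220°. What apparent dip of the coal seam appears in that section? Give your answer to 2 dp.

41.08°

Let the plane be z = a·easting + b·northing + c.
Station 3−Station 2: 109a + 225b = −262.2;  Station 4−Station 2: −678a + 53b = −115.8.
Solving gives a = 0.07679, b = −1.20254.
Unit vector along 220° is (sin 220°, cos 220°) = (-0.6428, -0.7660).
Slope in that direction = a·(-0.6428) + b·(-0.7660) = 0.87183.
Apparent dip = arctan|0.87183| = 41.08° (true dip is 50.3°, so apparent ≤ true as expected).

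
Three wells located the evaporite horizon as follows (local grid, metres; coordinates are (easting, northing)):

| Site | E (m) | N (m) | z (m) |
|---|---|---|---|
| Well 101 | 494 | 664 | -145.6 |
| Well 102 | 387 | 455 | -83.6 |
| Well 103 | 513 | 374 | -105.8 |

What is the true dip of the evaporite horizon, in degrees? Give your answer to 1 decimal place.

17.6°

Let the plane be z = a·E + b·N + c.
Well 102−Well 101: −107a − 209b = 62;  Well 103−Well 101: 19a − 290b = 39.8.
Solving gives a = −0.27604, b = −0.15533.
Gradient magnitude |∇z| = √(a² + b²) = √(0.07620 + 0.02413) = 0.31674.
True dip = arctan(0.31674) = 17.6°, dipping toward ENE (azimuth ≈ 061°).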